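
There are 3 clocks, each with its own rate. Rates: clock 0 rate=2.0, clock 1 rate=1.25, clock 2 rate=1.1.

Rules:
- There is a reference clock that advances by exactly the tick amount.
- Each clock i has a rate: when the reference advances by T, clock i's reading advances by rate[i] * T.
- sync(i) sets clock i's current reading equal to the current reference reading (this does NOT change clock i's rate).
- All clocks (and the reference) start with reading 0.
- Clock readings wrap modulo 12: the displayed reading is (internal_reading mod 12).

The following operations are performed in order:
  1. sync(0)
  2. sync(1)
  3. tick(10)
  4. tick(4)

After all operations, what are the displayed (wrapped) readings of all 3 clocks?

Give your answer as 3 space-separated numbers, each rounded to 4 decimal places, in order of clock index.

Answer: 4.0000 5.5000 3.4000

Derivation:
After op 1 sync(0): ref=0.0000 raw=[0.0000 0.0000 0.0000]
After op 2 sync(1): ref=0.0000 raw=[0.0000 0.0000 0.0000]
After op 3 tick(10): ref=10.0000 raw=[20.0000 12.5000 11.0000]
After op 4 tick(4): ref=14.0000 raw=[28.0000 17.5000 15.4000]
Wrap final raw readings (mod 12): 28.0000 mod 12 = 4.0000; 17.5000 mod 12 = 5.5000; 15.4000 mod 12 = 3.4000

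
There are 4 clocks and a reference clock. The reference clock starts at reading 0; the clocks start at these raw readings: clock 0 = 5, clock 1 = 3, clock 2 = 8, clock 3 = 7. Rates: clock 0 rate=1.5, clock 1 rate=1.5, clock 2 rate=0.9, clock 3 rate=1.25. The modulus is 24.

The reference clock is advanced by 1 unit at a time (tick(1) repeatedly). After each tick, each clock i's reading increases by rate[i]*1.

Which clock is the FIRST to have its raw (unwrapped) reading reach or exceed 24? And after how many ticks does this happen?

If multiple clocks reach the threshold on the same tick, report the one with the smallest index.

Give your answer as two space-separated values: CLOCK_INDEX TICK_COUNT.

Answer: 0 13

Derivation:
clock 0: start=5, rate=1.5, needs 24-5 = 19; ticks = ceil(19/1.5) = ceil(12.6667) = 13; reading at tick 13 = 5 + 1.5*13 = 24.5000
clock 1: start=3, rate=1.5, needs 24-3 = 21; ticks = ceil(21/1.5) = ceil(14.0000) = 14; reading at tick 14 = 3 + 1.5*14 = 24.0000
clock 2: start=8, rate=0.9, needs 24-8 = 16; ticks = ceil(16/0.9) = ceil(17.7778) = 18; reading at tick 18 = 8 + 0.9*18 = 24.2000
clock 3: start=7, rate=1.25, needs 24-7 = 17; ticks = ceil(17/1.25) = ceil(13.6000) = 14; reading at tick 14 = 7 + 1.25*14 = 24.5000
Minimum tick count = 13; winners = [0]; smallest index = 0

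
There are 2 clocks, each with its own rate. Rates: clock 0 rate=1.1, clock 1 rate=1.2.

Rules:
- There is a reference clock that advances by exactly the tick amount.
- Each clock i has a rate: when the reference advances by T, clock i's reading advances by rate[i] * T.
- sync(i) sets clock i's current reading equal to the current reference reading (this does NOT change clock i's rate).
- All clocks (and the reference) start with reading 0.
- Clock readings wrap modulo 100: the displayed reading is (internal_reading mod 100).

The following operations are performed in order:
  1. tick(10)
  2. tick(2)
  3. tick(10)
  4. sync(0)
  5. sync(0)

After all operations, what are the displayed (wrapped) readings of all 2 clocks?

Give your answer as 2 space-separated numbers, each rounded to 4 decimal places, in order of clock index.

After op 1 tick(10): ref=10.0000 raw=[11.0000 12.0000]
After op 2 tick(2): ref=12.0000 raw=[13.2000 14.4000]
After op 3 tick(10): ref=22.0000 raw=[24.2000 26.4000]
After op 4 sync(0): ref=22.0000 raw=[22.0000 26.4000]
After op 5 sync(0): ref=22.0000 raw=[22.0000 26.4000]
Wrap final raw readings (mod 100): 22.0000 mod 100 = 22.0000; 26.4000 mod 100 = 26.4000

Answer: 22.0000 26.4000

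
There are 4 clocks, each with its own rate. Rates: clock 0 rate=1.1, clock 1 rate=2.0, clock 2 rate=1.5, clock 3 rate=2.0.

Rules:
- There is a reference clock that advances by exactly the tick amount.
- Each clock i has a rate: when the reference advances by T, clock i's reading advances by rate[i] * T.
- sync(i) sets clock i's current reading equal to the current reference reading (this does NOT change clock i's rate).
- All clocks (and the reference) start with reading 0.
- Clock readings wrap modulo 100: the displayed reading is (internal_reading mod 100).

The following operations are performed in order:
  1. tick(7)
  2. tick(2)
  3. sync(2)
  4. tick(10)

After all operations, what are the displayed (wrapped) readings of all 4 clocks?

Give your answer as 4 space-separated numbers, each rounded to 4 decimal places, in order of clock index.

After op 1 tick(7): ref=7.0000 raw=[7.7000 14.0000 10.5000 14.0000]
After op 2 tick(2): ref=9.0000 raw=[9.9000 18.0000 13.5000 18.0000]
After op 3 sync(2): ref=9.0000 raw=[9.9000 18.0000 9.0000 18.0000]
After op 4 tick(10): ref=19.0000 raw=[20.9000 38.0000 24.0000 38.0000]
Wrap final raw readings (mod 100): 20.9000 mod 100 = 20.9000; 38.0000 mod 100 = 38.0000; 24.0000 mod 100 = 24.0000; 38.0000 mod 100 = 38.0000

Answer: 20.9000 38.0000 24.0000 38.0000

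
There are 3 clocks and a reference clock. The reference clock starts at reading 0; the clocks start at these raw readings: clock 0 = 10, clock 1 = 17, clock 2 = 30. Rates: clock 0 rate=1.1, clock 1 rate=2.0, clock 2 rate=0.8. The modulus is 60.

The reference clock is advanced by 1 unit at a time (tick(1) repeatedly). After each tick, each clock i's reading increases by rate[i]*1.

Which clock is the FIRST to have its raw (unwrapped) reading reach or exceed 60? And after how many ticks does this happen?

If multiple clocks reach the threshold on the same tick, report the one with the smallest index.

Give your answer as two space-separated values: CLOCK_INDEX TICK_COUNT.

clock 0: start=10, rate=1.1, needs 60-10 = 50; ticks = ceil(50/1.1) = ceil(45.4545) = 46; reading at tick 46 = 10 + 1.1*46 = 60.6000
clock 1: start=17, rate=2.0, needs 60-17 = 43; ticks = ceil(43/2.0) = ceil(21.5000) = 22; reading at tick 22 = 17 + 2.0*22 = 61.0000
clock 2: start=30, rate=0.8, needs 60-30 = 30; ticks = ceil(30/0.8) = ceil(37.5000) = 38; reading at tick 38 = 30 + 0.8*38 = 60.4000
Minimum tick count = 22; winners = [1]; smallest index = 1

Answer: 1 22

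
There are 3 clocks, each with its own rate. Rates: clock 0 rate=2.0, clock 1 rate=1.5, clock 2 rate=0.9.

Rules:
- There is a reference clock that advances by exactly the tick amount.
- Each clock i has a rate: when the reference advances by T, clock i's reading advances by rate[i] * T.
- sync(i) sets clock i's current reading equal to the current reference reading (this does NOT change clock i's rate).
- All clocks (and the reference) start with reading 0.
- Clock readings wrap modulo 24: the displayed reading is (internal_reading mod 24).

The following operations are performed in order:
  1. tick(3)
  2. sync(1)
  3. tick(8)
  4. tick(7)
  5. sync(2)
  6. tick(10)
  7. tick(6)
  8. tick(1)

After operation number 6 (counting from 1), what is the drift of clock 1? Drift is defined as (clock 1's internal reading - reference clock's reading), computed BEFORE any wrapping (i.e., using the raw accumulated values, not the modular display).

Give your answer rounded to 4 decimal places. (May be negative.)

After op 1 tick(3): ref=3.0000 raw=[6.0000 4.5000 2.7000]
After op 2 sync(1): ref=3.0000 raw=[6.0000 3.0000 2.7000]
After op 3 tick(8): ref=11.0000 raw=[22.0000 15.0000 9.9000]
After op 4 tick(7): ref=18.0000 raw=[36.0000 25.5000 16.2000]
After op 5 sync(2): ref=18.0000 raw=[36.0000 25.5000 18.0000]
After op 6 tick(10): ref=28.0000 raw=[56.0000 40.5000 27.0000]
Drift of clock 1 after op 6: 40.5000 - 28.0000 = 12.5000

Answer: 12.5000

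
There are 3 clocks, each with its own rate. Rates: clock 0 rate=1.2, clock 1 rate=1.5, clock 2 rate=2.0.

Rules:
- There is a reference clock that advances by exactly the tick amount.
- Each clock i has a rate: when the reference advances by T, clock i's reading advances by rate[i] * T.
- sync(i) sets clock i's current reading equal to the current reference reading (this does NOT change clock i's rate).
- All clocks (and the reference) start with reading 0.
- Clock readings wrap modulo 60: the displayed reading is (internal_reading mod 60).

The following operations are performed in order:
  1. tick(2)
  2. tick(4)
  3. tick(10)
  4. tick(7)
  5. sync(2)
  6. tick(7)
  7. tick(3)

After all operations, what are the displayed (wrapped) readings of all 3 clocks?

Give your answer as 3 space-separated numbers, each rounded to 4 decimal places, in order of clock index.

Answer: 39.6000 49.5000 43.0000

Derivation:
After op 1 tick(2): ref=2.0000 raw=[2.4000 3.0000 4.0000]
After op 2 tick(4): ref=6.0000 raw=[7.2000 9.0000 12.0000]
After op 3 tick(10): ref=16.0000 raw=[19.2000 24.0000 32.0000]
After op 4 tick(7): ref=23.0000 raw=[27.6000 34.5000 46.0000]
After op 5 sync(2): ref=23.0000 raw=[27.6000 34.5000 23.0000]
After op 6 tick(7): ref=30.0000 raw=[36.0000 45.0000 37.0000]
After op 7 tick(3): ref=33.0000 raw=[39.6000 49.5000 43.0000]
Wrap final raw readings (mod 60): 39.6000 mod 60 = 39.6000; 49.5000 mod 60 = 49.5000; 43.0000 mod 60 = 43.0000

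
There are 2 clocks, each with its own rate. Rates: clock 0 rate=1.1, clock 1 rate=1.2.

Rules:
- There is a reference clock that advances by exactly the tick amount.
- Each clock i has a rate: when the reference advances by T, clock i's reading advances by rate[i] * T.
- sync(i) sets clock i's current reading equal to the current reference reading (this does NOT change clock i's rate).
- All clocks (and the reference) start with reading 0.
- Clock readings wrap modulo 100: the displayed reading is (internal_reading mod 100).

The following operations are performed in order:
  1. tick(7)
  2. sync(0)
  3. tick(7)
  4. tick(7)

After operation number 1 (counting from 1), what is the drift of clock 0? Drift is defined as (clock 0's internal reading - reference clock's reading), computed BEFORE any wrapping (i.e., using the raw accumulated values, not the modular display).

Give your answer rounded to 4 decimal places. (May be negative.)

After op 1 tick(7): ref=7.0000 raw=[7.7000 8.4000]
Drift of clock 0 after op 1: 7.7000 - 7.0000 = 0.7000

Answer: 0.7000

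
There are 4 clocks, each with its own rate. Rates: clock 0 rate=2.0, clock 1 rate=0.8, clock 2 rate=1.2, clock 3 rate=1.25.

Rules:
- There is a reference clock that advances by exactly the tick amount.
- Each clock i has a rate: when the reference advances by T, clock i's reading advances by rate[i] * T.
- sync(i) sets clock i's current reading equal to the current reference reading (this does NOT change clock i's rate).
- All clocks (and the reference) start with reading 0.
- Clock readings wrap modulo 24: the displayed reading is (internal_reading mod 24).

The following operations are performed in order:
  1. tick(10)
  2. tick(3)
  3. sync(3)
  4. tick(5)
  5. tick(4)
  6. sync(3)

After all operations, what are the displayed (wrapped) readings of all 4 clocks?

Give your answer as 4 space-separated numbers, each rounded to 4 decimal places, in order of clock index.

After op 1 tick(10): ref=10.0000 raw=[20.0000 8.0000 12.0000 12.5000]
After op 2 tick(3): ref=13.0000 raw=[26.0000 10.4000 15.6000 16.2500]
After op 3 sync(3): ref=13.0000 raw=[26.0000 10.4000 15.6000 13.0000]
After op 4 tick(5): ref=18.0000 raw=[36.0000 14.4000 21.6000 19.2500]
After op 5 tick(4): ref=22.0000 raw=[44.0000 17.6000 26.4000 24.2500]
After op 6 sync(3): ref=22.0000 raw=[44.0000 17.6000 26.4000 22.0000]
Wrap final raw readings (mod 24): 44.0000 mod 24 = 20.0000; 17.6000 mod 24 = 17.6000; 26.4000 mod 24 = 2.4000; 22.0000 mod 24 = 22.0000

Answer: 20.0000 17.6000 2.4000 22.0000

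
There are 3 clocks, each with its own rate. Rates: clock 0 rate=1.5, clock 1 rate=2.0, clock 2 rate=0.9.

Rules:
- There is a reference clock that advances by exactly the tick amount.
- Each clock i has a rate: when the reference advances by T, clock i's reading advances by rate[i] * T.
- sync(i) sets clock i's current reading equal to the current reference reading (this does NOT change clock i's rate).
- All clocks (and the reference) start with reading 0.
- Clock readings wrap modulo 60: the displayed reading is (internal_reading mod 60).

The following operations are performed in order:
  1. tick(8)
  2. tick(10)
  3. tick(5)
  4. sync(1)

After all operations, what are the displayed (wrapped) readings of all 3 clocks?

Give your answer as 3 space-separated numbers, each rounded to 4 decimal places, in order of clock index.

Answer: 34.5000 23.0000 20.7000

Derivation:
After op 1 tick(8): ref=8.0000 raw=[12.0000 16.0000 7.2000]
After op 2 tick(10): ref=18.0000 raw=[27.0000 36.0000 16.2000]
After op 3 tick(5): ref=23.0000 raw=[34.5000 46.0000 20.7000]
After op 4 sync(1): ref=23.0000 raw=[34.5000 23.0000 20.7000]
Wrap final raw readings (mod 60): 34.5000 mod 60 = 34.5000; 23.0000 mod 60 = 23.0000; 20.7000 mod 60 = 20.7000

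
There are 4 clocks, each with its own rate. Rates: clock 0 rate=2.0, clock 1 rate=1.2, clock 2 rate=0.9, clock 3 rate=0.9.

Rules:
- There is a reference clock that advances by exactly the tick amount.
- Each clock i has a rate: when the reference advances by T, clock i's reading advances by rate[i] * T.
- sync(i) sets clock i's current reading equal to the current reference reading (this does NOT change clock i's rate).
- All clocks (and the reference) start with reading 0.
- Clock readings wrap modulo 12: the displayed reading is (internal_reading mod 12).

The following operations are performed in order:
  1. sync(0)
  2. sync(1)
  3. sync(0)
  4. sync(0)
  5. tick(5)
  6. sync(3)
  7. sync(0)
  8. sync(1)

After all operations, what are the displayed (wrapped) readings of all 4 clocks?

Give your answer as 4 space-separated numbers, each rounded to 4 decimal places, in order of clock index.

Answer: 5.0000 5.0000 4.5000 5.0000

Derivation:
After op 1 sync(0): ref=0.0000 raw=[0.0000 0.0000 0.0000 0.0000]
After op 2 sync(1): ref=0.0000 raw=[0.0000 0.0000 0.0000 0.0000]
After op 3 sync(0): ref=0.0000 raw=[0.0000 0.0000 0.0000 0.0000]
After op 4 sync(0): ref=0.0000 raw=[0.0000 0.0000 0.0000 0.0000]
After op 5 tick(5): ref=5.0000 raw=[10.0000 6.0000 4.5000 4.5000]
After op 6 sync(3): ref=5.0000 raw=[10.0000 6.0000 4.5000 5.0000]
After op 7 sync(0): ref=5.0000 raw=[5.0000 6.0000 4.5000 5.0000]
After op 8 sync(1): ref=5.0000 raw=[5.0000 5.0000 4.5000 5.0000]
Wrap final raw readings (mod 12): 5.0000 mod 12 = 5.0000; 5.0000 mod 12 = 5.0000; 4.5000 mod 12 = 4.5000; 5.0000 mod 12 = 5.0000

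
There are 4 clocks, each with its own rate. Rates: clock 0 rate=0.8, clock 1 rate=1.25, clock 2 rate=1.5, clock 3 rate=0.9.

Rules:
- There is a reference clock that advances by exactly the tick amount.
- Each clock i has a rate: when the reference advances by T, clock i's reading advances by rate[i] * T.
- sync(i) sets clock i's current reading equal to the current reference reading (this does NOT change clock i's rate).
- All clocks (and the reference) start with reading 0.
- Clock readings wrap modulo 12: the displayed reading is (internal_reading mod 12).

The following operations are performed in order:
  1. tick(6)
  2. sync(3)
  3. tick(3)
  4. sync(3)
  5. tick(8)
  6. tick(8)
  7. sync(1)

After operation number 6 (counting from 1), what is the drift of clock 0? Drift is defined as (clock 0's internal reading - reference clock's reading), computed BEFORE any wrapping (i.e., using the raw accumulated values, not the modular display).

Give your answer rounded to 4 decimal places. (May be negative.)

Answer: -5.0000

Derivation:
After op 1 tick(6): ref=6.0000 raw=[4.8000 7.5000 9.0000 5.4000]
After op 2 sync(3): ref=6.0000 raw=[4.8000 7.5000 9.0000 6.0000]
After op 3 tick(3): ref=9.0000 raw=[7.2000 11.2500 13.5000 8.7000]
After op 4 sync(3): ref=9.0000 raw=[7.2000 11.2500 13.5000 9.0000]
After op 5 tick(8): ref=17.0000 raw=[13.6000 21.2500 25.5000 16.2000]
After op 6 tick(8): ref=25.0000 raw=[20.0000 31.2500 37.5000 23.4000]
Drift of clock 0 after op 6: 20.0000 - 25.0000 = -5.0000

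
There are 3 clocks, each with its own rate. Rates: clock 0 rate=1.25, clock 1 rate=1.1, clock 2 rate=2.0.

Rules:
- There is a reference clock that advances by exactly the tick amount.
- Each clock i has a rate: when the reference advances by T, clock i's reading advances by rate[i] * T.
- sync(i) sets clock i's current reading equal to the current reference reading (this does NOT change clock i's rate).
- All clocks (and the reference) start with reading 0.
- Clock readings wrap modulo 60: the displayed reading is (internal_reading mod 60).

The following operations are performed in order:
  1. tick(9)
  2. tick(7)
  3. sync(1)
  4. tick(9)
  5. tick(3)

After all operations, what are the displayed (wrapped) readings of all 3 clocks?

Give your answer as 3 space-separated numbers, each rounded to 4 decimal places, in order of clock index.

After op 1 tick(9): ref=9.0000 raw=[11.2500 9.9000 18.0000]
After op 2 tick(7): ref=16.0000 raw=[20.0000 17.6000 32.0000]
After op 3 sync(1): ref=16.0000 raw=[20.0000 16.0000 32.0000]
After op 4 tick(9): ref=25.0000 raw=[31.2500 25.9000 50.0000]
After op 5 tick(3): ref=28.0000 raw=[35.0000 29.2000 56.0000]
Wrap final raw readings (mod 60): 35.0000 mod 60 = 35.0000; 29.2000 mod 60 = 29.2000; 56.0000 mod 60 = 56.0000

Answer: 35.0000 29.2000 56.0000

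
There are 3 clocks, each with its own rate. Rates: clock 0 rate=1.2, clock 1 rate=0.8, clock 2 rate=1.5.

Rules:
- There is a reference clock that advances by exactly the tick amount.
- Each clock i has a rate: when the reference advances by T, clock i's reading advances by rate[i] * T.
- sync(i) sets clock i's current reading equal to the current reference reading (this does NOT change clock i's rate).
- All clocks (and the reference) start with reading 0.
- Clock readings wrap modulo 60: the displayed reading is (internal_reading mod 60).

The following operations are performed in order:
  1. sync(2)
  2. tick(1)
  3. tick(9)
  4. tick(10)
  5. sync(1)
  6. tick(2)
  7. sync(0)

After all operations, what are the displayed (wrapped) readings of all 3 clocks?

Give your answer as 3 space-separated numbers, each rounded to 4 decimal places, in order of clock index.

Answer: 22.0000 21.6000 33.0000

Derivation:
After op 1 sync(2): ref=0.0000 raw=[0.0000 0.0000 0.0000]
After op 2 tick(1): ref=1.0000 raw=[1.2000 0.8000 1.5000]
After op 3 tick(9): ref=10.0000 raw=[12.0000 8.0000 15.0000]
After op 4 tick(10): ref=20.0000 raw=[24.0000 16.0000 30.0000]
After op 5 sync(1): ref=20.0000 raw=[24.0000 20.0000 30.0000]
After op 6 tick(2): ref=22.0000 raw=[26.4000 21.6000 33.0000]
After op 7 sync(0): ref=22.0000 raw=[22.0000 21.6000 33.0000]
Wrap final raw readings (mod 60): 22.0000 mod 60 = 22.0000; 21.6000 mod 60 = 21.6000; 33.0000 mod 60 = 33.0000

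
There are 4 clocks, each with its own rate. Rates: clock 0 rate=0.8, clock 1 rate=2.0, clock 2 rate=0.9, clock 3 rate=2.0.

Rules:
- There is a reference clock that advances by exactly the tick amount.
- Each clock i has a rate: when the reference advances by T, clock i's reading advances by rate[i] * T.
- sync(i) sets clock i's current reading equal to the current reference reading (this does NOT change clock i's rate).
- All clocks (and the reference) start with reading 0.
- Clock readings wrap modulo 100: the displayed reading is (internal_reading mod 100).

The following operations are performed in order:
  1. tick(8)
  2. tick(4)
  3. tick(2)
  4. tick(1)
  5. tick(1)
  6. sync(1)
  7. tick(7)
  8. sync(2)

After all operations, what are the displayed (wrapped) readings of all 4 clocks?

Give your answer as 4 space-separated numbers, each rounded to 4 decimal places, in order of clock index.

Answer: 18.4000 30.0000 23.0000 46.0000

Derivation:
After op 1 tick(8): ref=8.0000 raw=[6.4000 16.0000 7.2000 16.0000]
After op 2 tick(4): ref=12.0000 raw=[9.6000 24.0000 10.8000 24.0000]
After op 3 tick(2): ref=14.0000 raw=[11.2000 28.0000 12.6000 28.0000]
After op 4 tick(1): ref=15.0000 raw=[12.0000 30.0000 13.5000 30.0000]
After op 5 tick(1): ref=16.0000 raw=[12.8000 32.0000 14.4000 32.0000]
After op 6 sync(1): ref=16.0000 raw=[12.8000 16.0000 14.4000 32.0000]
After op 7 tick(7): ref=23.0000 raw=[18.4000 30.0000 20.7000 46.0000]
After op 8 sync(2): ref=23.0000 raw=[18.4000 30.0000 23.0000 46.0000]
Wrap final raw readings (mod 100): 18.4000 mod 100 = 18.4000; 30.0000 mod 100 = 30.0000; 23.0000 mod 100 = 23.0000; 46.0000 mod 100 = 46.0000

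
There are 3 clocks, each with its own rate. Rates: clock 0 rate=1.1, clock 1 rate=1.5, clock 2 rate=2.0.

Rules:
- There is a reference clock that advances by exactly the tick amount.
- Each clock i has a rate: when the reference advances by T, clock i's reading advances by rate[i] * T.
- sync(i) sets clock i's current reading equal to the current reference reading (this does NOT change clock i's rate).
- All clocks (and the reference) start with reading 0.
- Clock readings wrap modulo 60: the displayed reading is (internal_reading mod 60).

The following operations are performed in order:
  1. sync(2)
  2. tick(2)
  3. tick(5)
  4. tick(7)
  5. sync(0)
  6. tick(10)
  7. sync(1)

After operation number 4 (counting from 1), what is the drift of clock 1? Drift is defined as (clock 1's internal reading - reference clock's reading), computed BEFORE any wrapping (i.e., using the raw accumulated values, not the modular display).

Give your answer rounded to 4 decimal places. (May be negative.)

Answer: 7.0000

Derivation:
After op 1 sync(2): ref=0.0000 raw=[0.0000 0.0000 0.0000]
After op 2 tick(2): ref=2.0000 raw=[2.2000 3.0000 4.0000]
After op 3 tick(5): ref=7.0000 raw=[7.7000 10.5000 14.0000]
After op 4 tick(7): ref=14.0000 raw=[15.4000 21.0000 28.0000]
Drift of clock 1 after op 4: 21.0000 - 14.0000 = 7.0000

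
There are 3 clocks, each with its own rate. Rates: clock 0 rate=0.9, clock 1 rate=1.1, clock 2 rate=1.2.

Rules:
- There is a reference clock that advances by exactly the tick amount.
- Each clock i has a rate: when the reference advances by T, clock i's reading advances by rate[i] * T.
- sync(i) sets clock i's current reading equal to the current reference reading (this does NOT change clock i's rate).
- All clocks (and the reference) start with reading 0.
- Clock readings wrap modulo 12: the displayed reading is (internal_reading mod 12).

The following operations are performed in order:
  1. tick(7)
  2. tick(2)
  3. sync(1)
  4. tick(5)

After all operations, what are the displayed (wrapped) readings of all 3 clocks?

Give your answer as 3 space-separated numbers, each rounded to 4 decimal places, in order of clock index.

After op 1 tick(7): ref=7.0000 raw=[6.3000 7.7000 8.4000]
After op 2 tick(2): ref=9.0000 raw=[8.1000 9.9000 10.8000]
After op 3 sync(1): ref=9.0000 raw=[8.1000 9.0000 10.8000]
After op 4 tick(5): ref=14.0000 raw=[12.6000 14.5000 16.8000]
Wrap final raw readings (mod 12): 12.6000 mod 12 = 0.6000; 14.5000 mod 12 = 2.5000; 16.8000 mod 12 = 4.8000

Answer: 0.6000 2.5000 4.8000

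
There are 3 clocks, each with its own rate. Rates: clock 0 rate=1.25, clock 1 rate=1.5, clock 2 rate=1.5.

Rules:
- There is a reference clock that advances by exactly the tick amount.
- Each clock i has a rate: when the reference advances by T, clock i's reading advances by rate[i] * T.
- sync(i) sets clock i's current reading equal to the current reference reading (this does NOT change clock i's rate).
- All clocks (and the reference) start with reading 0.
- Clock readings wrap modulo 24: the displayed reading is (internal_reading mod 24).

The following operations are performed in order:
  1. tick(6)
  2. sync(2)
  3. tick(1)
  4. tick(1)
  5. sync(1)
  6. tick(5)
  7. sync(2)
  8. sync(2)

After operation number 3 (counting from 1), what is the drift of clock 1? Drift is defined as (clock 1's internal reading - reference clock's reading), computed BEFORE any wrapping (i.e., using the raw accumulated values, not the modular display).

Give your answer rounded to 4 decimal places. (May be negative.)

After op 1 tick(6): ref=6.0000 raw=[7.5000 9.0000 9.0000]
After op 2 sync(2): ref=6.0000 raw=[7.5000 9.0000 6.0000]
After op 3 tick(1): ref=7.0000 raw=[8.7500 10.5000 7.5000]
Drift of clock 1 after op 3: 10.5000 - 7.0000 = 3.5000

Answer: 3.5000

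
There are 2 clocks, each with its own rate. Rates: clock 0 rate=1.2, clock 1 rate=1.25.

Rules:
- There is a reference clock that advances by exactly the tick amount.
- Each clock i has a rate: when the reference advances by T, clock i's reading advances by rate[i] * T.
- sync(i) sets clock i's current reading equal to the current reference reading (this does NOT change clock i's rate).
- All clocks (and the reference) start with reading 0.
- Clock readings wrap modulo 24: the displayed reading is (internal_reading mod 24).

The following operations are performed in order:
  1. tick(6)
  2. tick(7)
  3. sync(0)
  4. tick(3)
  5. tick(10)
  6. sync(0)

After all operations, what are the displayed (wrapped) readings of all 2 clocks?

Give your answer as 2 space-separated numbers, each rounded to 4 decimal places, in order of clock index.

After op 1 tick(6): ref=6.0000 raw=[7.2000 7.5000]
After op 2 tick(7): ref=13.0000 raw=[15.6000 16.2500]
After op 3 sync(0): ref=13.0000 raw=[13.0000 16.2500]
After op 4 tick(3): ref=16.0000 raw=[16.6000 20.0000]
After op 5 tick(10): ref=26.0000 raw=[28.6000 32.5000]
After op 6 sync(0): ref=26.0000 raw=[26.0000 32.5000]
Wrap final raw readings (mod 24): 26.0000 mod 24 = 2.0000; 32.5000 mod 24 = 8.5000

Answer: 2.0000 8.5000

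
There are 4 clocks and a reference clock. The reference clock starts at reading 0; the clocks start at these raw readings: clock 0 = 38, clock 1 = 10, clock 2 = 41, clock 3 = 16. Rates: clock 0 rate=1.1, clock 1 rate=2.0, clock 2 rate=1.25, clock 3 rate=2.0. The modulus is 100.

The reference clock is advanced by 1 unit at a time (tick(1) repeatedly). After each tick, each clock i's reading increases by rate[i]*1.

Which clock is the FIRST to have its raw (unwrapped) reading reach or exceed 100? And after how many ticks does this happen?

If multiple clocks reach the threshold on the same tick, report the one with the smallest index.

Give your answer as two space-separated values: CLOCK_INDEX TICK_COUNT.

Answer: 3 42

Derivation:
clock 0: start=38, rate=1.1, needs 100-38 = 62; ticks = ceil(62/1.1) = ceil(56.3636) = 57; reading at tick 57 = 38 + 1.1*57 = 100.7000
clock 1: start=10, rate=2.0, needs 100-10 = 90; ticks = ceil(90/2.0) = ceil(45.0000) = 45; reading at tick 45 = 10 + 2.0*45 = 100.0000
clock 2: start=41, rate=1.25, needs 100-41 = 59; ticks = ceil(59/1.25) = ceil(47.2000) = 48; reading at tick 48 = 41 + 1.25*48 = 101.0000
clock 3: start=16, rate=2.0, needs 100-16 = 84; ticks = ceil(84/2.0) = ceil(42.0000) = 42; reading at tick 42 = 16 + 2.0*42 = 100.0000
Minimum tick count = 42; winners = [3]; smallest index = 3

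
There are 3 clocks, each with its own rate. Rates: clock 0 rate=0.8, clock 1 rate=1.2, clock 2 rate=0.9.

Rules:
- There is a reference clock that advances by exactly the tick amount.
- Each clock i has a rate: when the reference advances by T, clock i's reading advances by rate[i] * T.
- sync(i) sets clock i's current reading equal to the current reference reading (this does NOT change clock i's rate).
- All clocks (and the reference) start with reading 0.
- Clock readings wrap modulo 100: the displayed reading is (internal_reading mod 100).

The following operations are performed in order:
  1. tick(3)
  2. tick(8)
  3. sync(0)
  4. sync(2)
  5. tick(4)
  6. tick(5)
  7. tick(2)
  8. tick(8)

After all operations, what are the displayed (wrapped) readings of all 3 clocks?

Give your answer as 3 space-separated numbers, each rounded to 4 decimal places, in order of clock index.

Answer: 26.2000 36.0000 28.1000

Derivation:
After op 1 tick(3): ref=3.0000 raw=[2.4000 3.6000 2.7000]
After op 2 tick(8): ref=11.0000 raw=[8.8000 13.2000 9.9000]
After op 3 sync(0): ref=11.0000 raw=[11.0000 13.2000 9.9000]
After op 4 sync(2): ref=11.0000 raw=[11.0000 13.2000 11.0000]
After op 5 tick(4): ref=15.0000 raw=[14.2000 18.0000 14.6000]
After op 6 tick(5): ref=20.0000 raw=[18.2000 24.0000 19.1000]
After op 7 tick(2): ref=22.0000 raw=[19.8000 26.4000 20.9000]
After op 8 tick(8): ref=30.0000 raw=[26.2000 36.0000 28.1000]
Wrap final raw readings (mod 100): 26.2000 mod 100 = 26.2000; 36.0000 mod 100 = 36.0000; 28.1000 mod 100 = 28.1000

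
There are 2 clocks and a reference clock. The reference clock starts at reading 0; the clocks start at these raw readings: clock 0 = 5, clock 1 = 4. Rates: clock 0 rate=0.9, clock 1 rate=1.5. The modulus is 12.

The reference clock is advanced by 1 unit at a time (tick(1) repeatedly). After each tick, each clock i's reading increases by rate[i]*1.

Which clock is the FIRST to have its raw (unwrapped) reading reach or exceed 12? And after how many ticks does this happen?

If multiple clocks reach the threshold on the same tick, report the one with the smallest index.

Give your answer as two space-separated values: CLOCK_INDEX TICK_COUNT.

Answer: 1 6

Derivation:
clock 0: start=5, rate=0.9, needs 12-5 = 7; ticks = ceil(7/0.9) = ceil(7.7778) = 8; reading at tick 8 = 5 + 0.9*8 = 12.2000
clock 1: start=4, rate=1.5, needs 12-4 = 8; ticks = ceil(8/1.5) = ceil(5.3333) = 6; reading at tick 6 = 4 + 1.5*6 = 13.0000
Minimum tick count = 6; winners = [1]; smallest index = 1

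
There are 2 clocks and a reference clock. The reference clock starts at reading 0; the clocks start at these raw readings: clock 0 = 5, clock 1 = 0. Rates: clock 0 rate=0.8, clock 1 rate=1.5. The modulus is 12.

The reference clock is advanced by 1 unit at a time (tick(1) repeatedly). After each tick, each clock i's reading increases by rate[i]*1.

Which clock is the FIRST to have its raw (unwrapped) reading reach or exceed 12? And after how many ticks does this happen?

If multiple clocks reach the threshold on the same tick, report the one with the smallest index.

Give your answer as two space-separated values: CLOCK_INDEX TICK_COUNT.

clock 0: start=5, rate=0.8, needs 12-5 = 7; ticks = ceil(7/0.8) = ceil(8.7500) = 9; reading at tick 9 = 5 + 0.8*9 = 12.2000
clock 1: start=0, rate=1.5, needs 12-0 = 12; ticks = ceil(12/1.5) = ceil(8.0000) = 8; reading at tick 8 = 0 + 1.5*8 = 12.0000
Minimum tick count = 8; winners = [1]; smallest index = 1

Answer: 1 8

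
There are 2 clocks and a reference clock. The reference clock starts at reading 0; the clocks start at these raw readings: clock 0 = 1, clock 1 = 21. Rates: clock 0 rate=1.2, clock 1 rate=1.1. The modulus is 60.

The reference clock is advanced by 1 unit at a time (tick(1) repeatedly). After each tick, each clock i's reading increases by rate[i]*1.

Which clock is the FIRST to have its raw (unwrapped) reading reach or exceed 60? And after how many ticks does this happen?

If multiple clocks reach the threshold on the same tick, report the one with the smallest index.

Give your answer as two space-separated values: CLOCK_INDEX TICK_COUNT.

Answer: 1 36

Derivation:
clock 0: start=1, rate=1.2, needs 60-1 = 59; ticks = ceil(59/1.2) = ceil(49.1667) = 50; reading at tick 50 = 1 + 1.2*50 = 61.0000
clock 1: start=21, rate=1.1, needs 60-21 = 39; ticks = ceil(39/1.1) = ceil(35.4545) = 36; reading at tick 36 = 21 + 1.1*36 = 60.6000
Minimum tick count = 36; winners = [1]; smallest index = 1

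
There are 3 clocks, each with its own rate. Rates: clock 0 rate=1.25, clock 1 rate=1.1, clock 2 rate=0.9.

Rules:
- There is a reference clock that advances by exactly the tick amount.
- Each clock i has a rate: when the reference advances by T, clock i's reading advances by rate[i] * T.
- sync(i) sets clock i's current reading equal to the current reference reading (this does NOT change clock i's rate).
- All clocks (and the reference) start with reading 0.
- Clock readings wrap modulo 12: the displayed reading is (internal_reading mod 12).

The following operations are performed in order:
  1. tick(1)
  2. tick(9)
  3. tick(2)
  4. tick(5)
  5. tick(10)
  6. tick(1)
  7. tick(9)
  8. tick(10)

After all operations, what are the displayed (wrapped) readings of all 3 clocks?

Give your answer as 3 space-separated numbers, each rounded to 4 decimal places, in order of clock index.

After op 1 tick(1): ref=1.0000 raw=[1.2500 1.1000 0.9000]
After op 2 tick(9): ref=10.0000 raw=[12.5000 11.0000 9.0000]
After op 3 tick(2): ref=12.0000 raw=[15.0000 13.2000 10.8000]
After op 4 tick(5): ref=17.0000 raw=[21.2500 18.7000 15.3000]
After op 5 tick(10): ref=27.0000 raw=[33.7500 29.7000 24.3000]
After op 6 tick(1): ref=28.0000 raw=[35.0000 30.8000 25.2000]
After op 7 tick(9): ref=37.0000 raw=[46.2500 40.7000 33.3000]
After op 8 tick(10): ref=47.0000 raw=[58.7500 51.7000 42.3000]
Wrap final raw readings (mod 12): 58.7500 mod 12 = 10.7500; 51.7000 mod 12 = 3.7000; 42.3000 mod 12 = 6.3000

Answer: 10.7500 3.7000 6.3000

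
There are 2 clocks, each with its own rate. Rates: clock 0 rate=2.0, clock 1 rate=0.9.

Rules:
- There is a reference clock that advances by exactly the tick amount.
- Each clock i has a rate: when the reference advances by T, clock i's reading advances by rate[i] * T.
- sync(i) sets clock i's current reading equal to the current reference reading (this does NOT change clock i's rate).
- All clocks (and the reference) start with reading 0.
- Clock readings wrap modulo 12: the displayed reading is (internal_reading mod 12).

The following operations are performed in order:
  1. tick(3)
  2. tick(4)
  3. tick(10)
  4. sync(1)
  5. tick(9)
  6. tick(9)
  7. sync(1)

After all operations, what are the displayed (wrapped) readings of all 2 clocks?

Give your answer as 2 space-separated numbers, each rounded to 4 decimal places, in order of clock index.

Answer: 10.0000 11.0000

Derivation:
After op 1 tick(3): ref=3.0000 raw=[6.0000 2.7000]
After op 2 tick(4): ref=7.0000 raw=[14.0000 6.3000]
After op 3 tick(10): ref=17.0000 raw=[34.0000 15.3000]
After op 4 sync(1): ref=17.0000 raw=[34.0000 17.0000]
After op 5 tick(9): ref=26.0000 raw=[52.0000 25.1000]
After op 6 tick(9): ref=35.0000 raw=[70.0000 33.2000]
After op 7 sync(1): ref=35.0000 raw=[70.0000 35.0000]
Wrap final raw readings (mod 12): 70.0000 mod 12 = 10.0000; 35.0000 mod 12 = 11.0000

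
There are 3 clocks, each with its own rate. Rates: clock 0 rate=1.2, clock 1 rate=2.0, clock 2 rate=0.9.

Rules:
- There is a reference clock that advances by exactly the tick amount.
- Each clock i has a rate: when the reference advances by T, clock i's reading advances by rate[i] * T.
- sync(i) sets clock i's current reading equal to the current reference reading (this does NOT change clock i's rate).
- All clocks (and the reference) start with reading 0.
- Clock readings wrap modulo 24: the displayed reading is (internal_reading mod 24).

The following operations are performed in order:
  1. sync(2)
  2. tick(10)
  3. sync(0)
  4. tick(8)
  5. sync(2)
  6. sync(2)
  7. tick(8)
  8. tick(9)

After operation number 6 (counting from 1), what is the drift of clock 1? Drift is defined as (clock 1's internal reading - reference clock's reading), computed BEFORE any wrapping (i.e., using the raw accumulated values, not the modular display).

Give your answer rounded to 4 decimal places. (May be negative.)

Answer: 18.0000

Derivation:
After op 1 sync(2): ref=0.0000 raw=[0.0000 0.0000 0.0000]
After op 2 tick(10): ref=10.0000 raw=[12.0000 20.0000 9.0000]
After op 3 sync(0): ref=10.0000 raw=[10.0000 20.0000 9.0000]
After op 4 tick(8): ref=18.0000 raw=[19.6000 36.0000 16.2000]
After op 5 sync(2): ref=18.0000 raw=[19.6000 36.0000 18.0000]
After op 6 sync(2): ref=18.0000 raw=[19.6000 36.0000 18.0000]
Drift of clock 1 after op 6: 36.0000 - 18.0000 = 18.0000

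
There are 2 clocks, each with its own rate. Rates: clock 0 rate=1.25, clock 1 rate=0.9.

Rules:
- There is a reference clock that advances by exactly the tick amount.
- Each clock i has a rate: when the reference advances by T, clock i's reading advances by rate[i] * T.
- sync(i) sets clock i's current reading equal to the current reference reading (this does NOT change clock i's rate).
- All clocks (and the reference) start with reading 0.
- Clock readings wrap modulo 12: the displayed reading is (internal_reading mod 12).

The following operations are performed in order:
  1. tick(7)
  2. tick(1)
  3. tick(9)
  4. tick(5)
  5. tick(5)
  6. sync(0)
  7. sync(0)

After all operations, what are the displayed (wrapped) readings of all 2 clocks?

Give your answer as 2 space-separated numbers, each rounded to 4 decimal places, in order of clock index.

After op 1 tick(7): ref=7.0000 raw=[8.7500 6.3000]
After op 2 tick(1): ref=8.0000 raw=[10.0000 7.2000]
After op 3 tick(9): ref=17.0000 raw=[21.2500 15.3000]
After op 4 tick(5): ref=22.0000 raw=[27.5000 19.8000]
After op 5 tick(5): ref=27.0000 raw=[33.7500 24.3000]
After op 6 sync(0): ref=27.0000 raw=[27.0000 24.3000]
After op 7 sync(0): ref=27.0000 raw=[27.0000 24.3000]
Wrap final raw readings (mod 12): 27.0000 mod 12 = 3.0000; 24.3000 mod 12 = 0.3000

Answer: 3.0000 0.3000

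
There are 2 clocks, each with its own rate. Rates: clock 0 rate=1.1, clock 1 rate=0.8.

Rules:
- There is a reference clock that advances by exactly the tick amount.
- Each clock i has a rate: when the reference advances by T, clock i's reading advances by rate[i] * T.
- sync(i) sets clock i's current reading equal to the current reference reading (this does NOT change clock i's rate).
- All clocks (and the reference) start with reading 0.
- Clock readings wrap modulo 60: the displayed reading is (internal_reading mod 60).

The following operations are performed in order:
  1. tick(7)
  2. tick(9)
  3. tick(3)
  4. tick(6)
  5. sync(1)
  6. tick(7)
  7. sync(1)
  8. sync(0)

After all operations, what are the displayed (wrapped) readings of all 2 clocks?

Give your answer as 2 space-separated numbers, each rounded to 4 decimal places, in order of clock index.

Answer: 32.0000 32.0000

Derivation:
After op 1 tick(7): ref=7.0000 raw=[7.7000 5.6000]
After op 2 tick(9): ref=16.0000 raw=[17.6000 12.8000]
After op 3 tick(3): ref=19.0000 raw=[20.9000 15.2000]
After op 4 tick(6): ref=25.0000 raw=[27.5000 20.0000]
After op 5 sync(1): ref=25.0000 raw=[27.5000 25.0000]
After op 6 tick(7): ref=32.0000 raw=[35.2000 30.6000]
After op 7 sync(1): ref=32.0000 raw=[35.2000 32.0000]
After op 8 sync(0): ref=32.0000 raw=[32.0000 32.0000]
Wrap final raw readings (mod 60): 32.0000 mod 60 = 32.0000; 32.0000 mod 60 = 32.0000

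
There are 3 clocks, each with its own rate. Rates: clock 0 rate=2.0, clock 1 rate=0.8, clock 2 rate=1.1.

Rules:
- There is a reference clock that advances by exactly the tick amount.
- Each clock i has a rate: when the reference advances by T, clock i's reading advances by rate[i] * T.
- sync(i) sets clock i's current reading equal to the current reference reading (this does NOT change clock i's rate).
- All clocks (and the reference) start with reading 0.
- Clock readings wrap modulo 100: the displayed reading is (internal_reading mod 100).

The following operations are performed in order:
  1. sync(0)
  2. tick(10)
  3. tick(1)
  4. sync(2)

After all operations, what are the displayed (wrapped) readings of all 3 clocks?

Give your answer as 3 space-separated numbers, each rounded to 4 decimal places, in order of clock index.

After op 1 sync(0): ref=0.0000 raw=[0.0000 0.0000 0.0000]
After op 2 tick(10): ref=10.0000 raw=[20.0000 8.0000 11.0000]
After op 3 tick(1): ref=11.0000 raw=[22.0000 8.8000 12.1000]
After op 4 sync(2): ref=11.0000 raw=[22.0000 8.8000 11.0000]
Wrap final raw readings (mod 100): 22.0000 mod 100 = 22.0000; 8.8000 mod 100 = 8.8000; 11.0000 mod 100 = 11.0000

Answer: 22.0000 8.8000 11.0000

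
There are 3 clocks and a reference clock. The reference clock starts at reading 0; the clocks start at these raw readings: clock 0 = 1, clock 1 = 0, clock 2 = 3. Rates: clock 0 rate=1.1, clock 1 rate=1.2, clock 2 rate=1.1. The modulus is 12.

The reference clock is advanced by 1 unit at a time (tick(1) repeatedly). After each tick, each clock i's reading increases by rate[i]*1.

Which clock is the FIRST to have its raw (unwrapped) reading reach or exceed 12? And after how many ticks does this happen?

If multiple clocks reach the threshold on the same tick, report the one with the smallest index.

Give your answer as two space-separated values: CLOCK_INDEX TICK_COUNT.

Answer: 2 9

Derivation:
clock 0: start=1, rate=1.1, needs 12-1 = 11; ticks = ceil(11/1.1) = ceil(10.0000) = 10; reading at tick 10 = 1 + 1.1*10 = 12.0000
clock 1: start=0, rate=1.2, needs 12-0 = 12; ticks = ceil(12/1.2) = ceil(10.0000) = 10; reading at tick 10 = 0 + 1.2*10 = 12.0000
clock 2: start=3, rate=1.1, needs 12-3 = 9; ticks = ceil(9/1.1) = ceil(8.1818) = 9; reading at tick 9 = 3 + 1.1*9 = 12.9000
Minimum tick count = 9; winners = [2]; smallest index = 2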